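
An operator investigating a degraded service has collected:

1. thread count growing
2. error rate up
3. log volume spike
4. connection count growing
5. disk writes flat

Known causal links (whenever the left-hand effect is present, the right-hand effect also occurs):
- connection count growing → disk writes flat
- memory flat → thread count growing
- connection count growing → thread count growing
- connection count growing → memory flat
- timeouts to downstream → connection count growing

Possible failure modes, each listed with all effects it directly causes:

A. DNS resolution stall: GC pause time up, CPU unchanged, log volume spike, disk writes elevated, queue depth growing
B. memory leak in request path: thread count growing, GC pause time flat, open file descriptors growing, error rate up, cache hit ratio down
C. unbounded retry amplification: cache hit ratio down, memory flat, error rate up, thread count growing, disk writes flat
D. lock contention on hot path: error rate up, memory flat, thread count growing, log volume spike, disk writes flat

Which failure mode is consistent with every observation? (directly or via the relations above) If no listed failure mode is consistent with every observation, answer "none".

Checking each candidate against the observations:
(A) DNS resolution stall — fails on thread count growing, error rate up, connection count growing, disk writes flat (predicts disk writes elevated, not disk writes flat)
(B) memory leak in request path — does not account for log volume spike, connection count growing, disk writes flat
(C) unbounded retry amplification — does not account for log volume spike, connection count growing
(D) lock contention on hot path — thread count growing match; error rate up match; log volume spike match; connection count growing miss; disk writes flat match
Every candidate fails on at least one observation.

none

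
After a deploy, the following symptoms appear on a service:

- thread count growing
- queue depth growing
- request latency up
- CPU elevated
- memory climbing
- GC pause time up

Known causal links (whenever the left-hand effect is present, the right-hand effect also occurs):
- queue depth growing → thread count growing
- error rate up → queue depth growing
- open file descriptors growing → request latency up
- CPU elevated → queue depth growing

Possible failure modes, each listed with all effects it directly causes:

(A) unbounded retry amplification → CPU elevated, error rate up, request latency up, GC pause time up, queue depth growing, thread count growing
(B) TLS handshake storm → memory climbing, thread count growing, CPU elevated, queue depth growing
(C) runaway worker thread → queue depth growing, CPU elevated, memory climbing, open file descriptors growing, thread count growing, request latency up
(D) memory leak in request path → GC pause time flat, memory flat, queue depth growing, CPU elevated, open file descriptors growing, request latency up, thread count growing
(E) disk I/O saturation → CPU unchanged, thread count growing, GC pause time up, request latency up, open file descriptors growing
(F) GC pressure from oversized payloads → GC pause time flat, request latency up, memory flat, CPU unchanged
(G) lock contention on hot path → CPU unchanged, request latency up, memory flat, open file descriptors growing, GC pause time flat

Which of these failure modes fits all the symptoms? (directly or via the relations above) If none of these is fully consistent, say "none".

none

Testing each hypothesis:
(A) unbounded retry amplification — thread count growing match; queue depth growing match; request latency up match; CPU elevated match; memory climbing miss; GC pause time up match
(B) TLS handshake storm — thread count growing match; queue depth growing match; request latency up miss; CPU elevated match; memory climbing match; GC pause time up miss
(C) runaway worker thread — does not account for GC pause time up
(D) memory leak in request path — thread count growing match; queue depth growing match; request latency up match; CPU elevated match; memory climbing miss; GC pause time up miss
(E) disk I/O saturation — thread count growing match; queue depth growing miss; request latency up match; CPU elevated miss; memory climbing miss; GC pause time up match
(F) GC pressure from oversized payloads — thread count growing miss; queue depth growing miss; request latency up match; CPU elevated miss; memory climbing miss; GC pause time up miss
(G) lock contention on hot path — fails on thread count growing, queue depth growing, CPU elevated, memory climbing, GC pause time up (predicts CPU unchanged, not CPU elevated; predicts memory flat, not memory climbing; predicts GC pause time flat, not GC pause time up)
Every candidate fails on at least one observation.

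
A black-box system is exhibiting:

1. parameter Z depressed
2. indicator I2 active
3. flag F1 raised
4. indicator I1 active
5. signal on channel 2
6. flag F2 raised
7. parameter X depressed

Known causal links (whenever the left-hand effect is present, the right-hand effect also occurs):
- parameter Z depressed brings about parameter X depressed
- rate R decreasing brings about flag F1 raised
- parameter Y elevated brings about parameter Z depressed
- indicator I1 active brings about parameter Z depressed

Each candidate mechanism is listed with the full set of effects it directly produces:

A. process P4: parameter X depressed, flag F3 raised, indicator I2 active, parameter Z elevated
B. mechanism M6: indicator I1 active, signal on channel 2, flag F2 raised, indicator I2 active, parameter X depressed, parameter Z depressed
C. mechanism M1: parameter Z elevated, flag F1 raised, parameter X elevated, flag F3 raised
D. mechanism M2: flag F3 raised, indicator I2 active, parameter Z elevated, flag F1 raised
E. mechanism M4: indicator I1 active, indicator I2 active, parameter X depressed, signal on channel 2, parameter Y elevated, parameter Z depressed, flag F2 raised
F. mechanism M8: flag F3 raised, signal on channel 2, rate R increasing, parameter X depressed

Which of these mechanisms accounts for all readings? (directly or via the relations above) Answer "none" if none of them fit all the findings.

Checking each candidate against the observations:
(A) process P4 — parameter Z depressed -; indicator I2 active +; flag F1 raised -; indicator I1 active -; signal on channel 2 -; flag F2 raised -; parameter X depressed +
(B) mechanism M6 — does not account for flag F1 raised
(C) mechanism M1 — parameter Z depressed -; indicator I2 active -; flag F1 raised +; indicator I1 active -; signal on channel 2 -; flag F2 raised -; parameter X depressed -
(D) mechanism M2 — parameter Z depressed -; indicator I2 active +; flag F1 raised +; indicator I1 active -; signal on channel 2 -; flag F2 raised -; parameter X depressed -
(E) mechanism M4 — parameter Z depressed +; indicator I2 active +; flag F1 raised -; indicator I1 active +; signal on channel 2 +; flag F2 raised +; parameter X depressed +
(F) mechanism M8 — does not account for parameter Z depressed, indicator I2 active, flag F1 raised, indicator I1 active, flag F2 raised
None of the listed candidates fits everything.

none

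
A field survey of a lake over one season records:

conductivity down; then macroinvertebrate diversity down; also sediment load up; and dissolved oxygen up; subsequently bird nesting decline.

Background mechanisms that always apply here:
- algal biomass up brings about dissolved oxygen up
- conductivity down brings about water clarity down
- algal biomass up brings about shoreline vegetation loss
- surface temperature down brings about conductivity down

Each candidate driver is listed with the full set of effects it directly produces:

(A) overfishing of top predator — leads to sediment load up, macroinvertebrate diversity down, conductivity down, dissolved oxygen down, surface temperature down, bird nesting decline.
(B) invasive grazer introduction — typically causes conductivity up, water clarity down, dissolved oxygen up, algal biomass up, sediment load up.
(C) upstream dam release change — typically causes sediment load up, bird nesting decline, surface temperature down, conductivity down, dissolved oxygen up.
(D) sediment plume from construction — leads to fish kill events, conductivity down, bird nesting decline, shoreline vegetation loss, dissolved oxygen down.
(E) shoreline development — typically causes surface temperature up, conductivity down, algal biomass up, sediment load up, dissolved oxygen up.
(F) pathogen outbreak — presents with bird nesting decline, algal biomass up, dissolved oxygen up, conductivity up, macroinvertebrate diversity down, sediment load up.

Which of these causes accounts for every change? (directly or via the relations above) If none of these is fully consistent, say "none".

none

Checking each candidate against the observations:
(A) overfishing of top predator — fails on dissolved oxygen up (predicts dissolved oxygen down, not dissolved oxygen up)
(B) invasive grazer introduction — conductivity down ✗; macroinvertebrate diversity down ✗; sediment load up ✓; dissolved oxygen up ✓; bird nesting decline ✗
(C) upstream dam release change — conductivity down ✓; macroinvertebrate diversity down ✗; sediment load up ✓; dissolved oxygen up ✓; bird nesting decline ✓
(D) sediment plume from construction — conductivity down ✓; macroinvertebrate diversity down ✗; sediment load up ✗; dissolved oxygen up ✗; bird nesting decline ✓
(E) shoreline development — conductivity down ✓; macroinvertebrate diversity down ✗; sediment load up ✓; dissolved oxygen up ✓; bird nesting decline ✗
(F) pathogen outbreak — fails on conductivity down (predicts conductivity up, not conductivity down)
No candidate is consistent with all observations.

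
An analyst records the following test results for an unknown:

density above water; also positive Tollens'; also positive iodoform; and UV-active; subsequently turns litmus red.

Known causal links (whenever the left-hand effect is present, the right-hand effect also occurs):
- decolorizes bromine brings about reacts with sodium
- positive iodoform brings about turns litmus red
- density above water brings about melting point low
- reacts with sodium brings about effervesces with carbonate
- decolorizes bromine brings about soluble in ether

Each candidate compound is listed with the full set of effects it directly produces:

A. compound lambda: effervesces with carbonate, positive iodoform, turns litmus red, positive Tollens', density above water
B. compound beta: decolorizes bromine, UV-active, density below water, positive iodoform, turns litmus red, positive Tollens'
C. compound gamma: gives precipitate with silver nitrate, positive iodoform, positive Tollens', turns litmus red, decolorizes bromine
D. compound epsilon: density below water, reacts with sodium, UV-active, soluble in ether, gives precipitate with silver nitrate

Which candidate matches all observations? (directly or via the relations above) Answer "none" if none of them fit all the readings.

Per-candidate check:
(A) compound lambda — density above water yes; positive Tollens' yes; positive iodoform yes; UV-active NO; turns litmus red yes
(B) compound beta — density above water NO; positive Tollens' yes; positive iodoform yes; UV-active yes; turns litmus red yes
(C) compound gamma — density above water NO; positive Tollens' yes; positive iodoform yes; UV-active NO; turns litmus red yes
(D) compound epsilon — density above water NO; positive Tollens' NO; positive iodoform NO; UV-active yes; turns litmus red NO
Every candidate fails on at least one observation.

none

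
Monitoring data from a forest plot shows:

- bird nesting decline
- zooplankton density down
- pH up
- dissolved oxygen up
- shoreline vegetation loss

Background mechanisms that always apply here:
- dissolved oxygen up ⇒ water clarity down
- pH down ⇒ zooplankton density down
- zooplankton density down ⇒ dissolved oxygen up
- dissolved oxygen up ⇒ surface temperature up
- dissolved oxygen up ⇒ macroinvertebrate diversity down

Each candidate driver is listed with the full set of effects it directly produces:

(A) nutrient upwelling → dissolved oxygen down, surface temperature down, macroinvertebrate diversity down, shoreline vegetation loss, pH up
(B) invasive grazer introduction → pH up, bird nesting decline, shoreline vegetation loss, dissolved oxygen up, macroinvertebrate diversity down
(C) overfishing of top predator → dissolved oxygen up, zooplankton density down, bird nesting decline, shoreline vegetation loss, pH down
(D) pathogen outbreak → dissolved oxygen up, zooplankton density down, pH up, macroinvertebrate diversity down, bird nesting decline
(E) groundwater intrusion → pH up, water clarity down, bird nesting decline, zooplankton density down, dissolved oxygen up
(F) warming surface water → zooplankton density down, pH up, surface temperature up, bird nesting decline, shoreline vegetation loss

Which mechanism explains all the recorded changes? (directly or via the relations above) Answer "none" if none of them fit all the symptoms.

F

Per-candidate check:
(A) nutrient upwelling — bird nesting decline ✗; zooplankton density down ✗; pH up ✓; dissolved oxygen up ✗; shoreline vegetation loss ✓
(B) invasive grazer introduction — bird nesting decline ✓; zooplankton density down ✗; pH up ✓; dissolved oxygen up ✓; shoreline vegetation loss ✓
(C) overfishing of top predator — fails on pH up (predicts pH down, not pH up)
(D) pathogen outbreak — bird nesting decline ✓; zooplankton density down ✓; pH up ✓; dissolved oxygen up ✓; shoreline vegetation loss ✗
(E) groundwater intrusion — does not account for shoreline vegetation loss
(F) warming surface water — bird nesting decline ✓; zooplankton density down ✓; pH up ✓; dissolved oxygen up ✓ (by zooplankton density down → dissolved oxygen up); shoreline vegetation loss ✓
Only (F) is consistent with every observation.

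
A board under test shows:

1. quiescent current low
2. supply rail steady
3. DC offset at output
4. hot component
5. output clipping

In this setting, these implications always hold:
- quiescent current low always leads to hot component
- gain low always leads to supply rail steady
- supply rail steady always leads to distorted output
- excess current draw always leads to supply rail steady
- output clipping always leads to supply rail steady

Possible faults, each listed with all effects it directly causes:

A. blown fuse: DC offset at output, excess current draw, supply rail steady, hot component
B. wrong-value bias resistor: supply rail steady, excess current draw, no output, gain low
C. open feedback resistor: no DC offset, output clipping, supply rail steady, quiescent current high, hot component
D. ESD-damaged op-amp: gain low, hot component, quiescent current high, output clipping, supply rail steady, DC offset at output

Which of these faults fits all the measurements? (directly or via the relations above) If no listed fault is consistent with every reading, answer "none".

none

Per-candidate check:
(A) blown fuse — quiescent current low miss; supply rail steady match; DC offset at output match; hot component match; output clipping miss
(B) wrong-value bias resistor — quiescent current low miss; supply rail steady match; DC offset at output miss; hot component miss; output clipping miss
(C) open feedback resistor — fails on quiescent current low, DC offset at output (predicts quiescent current high, not quiescent current low; predicts no DC offset, not DC offset at output)
(D) ESD-damaged op-amp — fails on quiescent current low (predicts quiescent current high, not quiescent current low)
Every candidate fails on at least one observation.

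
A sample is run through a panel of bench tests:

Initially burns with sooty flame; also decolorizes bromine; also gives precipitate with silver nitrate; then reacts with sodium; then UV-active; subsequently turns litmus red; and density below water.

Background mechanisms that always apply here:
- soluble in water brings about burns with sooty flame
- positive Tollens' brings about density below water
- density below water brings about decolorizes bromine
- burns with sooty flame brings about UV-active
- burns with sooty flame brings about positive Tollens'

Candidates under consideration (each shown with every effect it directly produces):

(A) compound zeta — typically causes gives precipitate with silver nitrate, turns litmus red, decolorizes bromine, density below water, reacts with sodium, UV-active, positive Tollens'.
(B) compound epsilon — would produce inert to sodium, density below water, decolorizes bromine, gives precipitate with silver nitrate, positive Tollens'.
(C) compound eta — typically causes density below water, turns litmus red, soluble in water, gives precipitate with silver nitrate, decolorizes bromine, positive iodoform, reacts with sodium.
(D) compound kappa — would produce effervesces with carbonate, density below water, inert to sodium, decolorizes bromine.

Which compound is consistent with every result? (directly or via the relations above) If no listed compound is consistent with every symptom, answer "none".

C

Per-candidate check:
(A) compound zeta — does not account for burns with sooty flame
(B) compound epsilon — burns with sooty flame ✗; decolorizes bromine ✓; gives precipitate with silver nitrate ✓; reacts with sodium ✗; UV-active ✗; turns litmus red ✗; density below water ✓
(C) compound eta — burns with sooty flame ✓ (through soluble in water → burns with sooty flame); decolorizes bromine ✓; gives precipitate with silver nitrate ✓; reacts with sodium ✓; UV-active ✓ (through soluble in water → burns with sooty flame → UV-active); turns litmus red ✓; density below water ✓
(D) compound kappa — fails on burns with sooty flame, gives precipitate with silver nitrate, reacts with sodium, UV-active, turns litmus red (predicts inert to sodium, not reacts with sodium)
Only (C) is consistent with every observation.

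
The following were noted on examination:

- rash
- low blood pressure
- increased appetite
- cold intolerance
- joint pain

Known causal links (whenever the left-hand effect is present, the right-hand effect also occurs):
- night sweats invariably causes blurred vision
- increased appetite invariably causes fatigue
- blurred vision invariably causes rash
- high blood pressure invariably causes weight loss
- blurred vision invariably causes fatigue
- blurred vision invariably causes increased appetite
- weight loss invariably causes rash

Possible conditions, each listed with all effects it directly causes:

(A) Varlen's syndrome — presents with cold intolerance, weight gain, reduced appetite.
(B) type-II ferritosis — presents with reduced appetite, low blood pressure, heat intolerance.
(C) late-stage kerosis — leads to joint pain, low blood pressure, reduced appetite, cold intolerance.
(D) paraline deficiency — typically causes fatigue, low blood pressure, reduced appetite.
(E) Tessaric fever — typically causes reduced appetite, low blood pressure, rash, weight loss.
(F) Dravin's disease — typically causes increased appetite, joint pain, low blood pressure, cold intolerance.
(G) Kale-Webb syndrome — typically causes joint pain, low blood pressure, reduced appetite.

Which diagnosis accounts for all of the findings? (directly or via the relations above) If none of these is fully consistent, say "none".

none

Per-candidate check:
(A) Varlen's syndrome — fails on rash, low blood pressure, increased appetite, joint pain (predicts reduced appetite, not increased appetite)
(B) type-II ferritosis — rash NO; low blood pressure yes; increased appetite NO; cold intolerance NO; joint pain NO
(C) late-stage kerosis — rash NO; low blood pressure yes; increased appetite NO; cold intolerance yes; joint pain yes
(D) paraline deficiency — rash NO; low blood pressure yes; increased appetite NO; cold intolerance NO; joint pain NO
(E) Tessaric fever — rash yes; low blood pressure yes; increased appetite NO; cold intolerance NO; joint pain NO
(F) Dravin's disease — rash NO; low blood pressure yes; increased appetite yes; cold intolerance yes; joint pain yes
(G) Kale-Webb syndrome — rash NO; low blood pressure yes; increased appetite NO; cold intolerance NO; joint pain yes
Every candidate fails on at least one observation.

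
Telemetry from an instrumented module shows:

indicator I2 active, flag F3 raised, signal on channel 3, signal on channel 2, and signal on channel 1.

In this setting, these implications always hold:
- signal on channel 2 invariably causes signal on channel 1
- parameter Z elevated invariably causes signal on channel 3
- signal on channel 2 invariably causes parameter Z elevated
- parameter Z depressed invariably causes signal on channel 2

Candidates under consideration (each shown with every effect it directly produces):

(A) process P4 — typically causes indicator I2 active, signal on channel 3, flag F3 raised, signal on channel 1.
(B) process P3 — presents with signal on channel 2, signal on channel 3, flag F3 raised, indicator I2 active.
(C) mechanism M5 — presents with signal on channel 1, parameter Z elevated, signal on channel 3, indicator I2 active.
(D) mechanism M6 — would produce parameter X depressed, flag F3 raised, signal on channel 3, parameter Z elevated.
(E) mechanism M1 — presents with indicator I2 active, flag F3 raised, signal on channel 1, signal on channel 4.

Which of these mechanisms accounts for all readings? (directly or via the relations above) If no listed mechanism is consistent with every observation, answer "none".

B

For each candidate, compare predicted effects to what was observed:
(A) process P4 — indicator I2 active match; flag F3 raised match; signal on channel 3 match; signal on channel 2 miss; signal on channel 1 match
(B) process P3 — indicator I2 active match; flag F3 raised match; signal on channel 3 match; signal on channel 2 match; signal on channel 1 match (by signal on channel 2 → signal on channel 1)
(C) mechanism M5 — does not account for flag F3 raised, signal on channel 2
(D) mechanism M6 — indicator I2 active miss; flag F3 raised match; signal on channel 3 match; signal on channel 2 miss; signal on channel 1 miss
(E) mechanism M1 — indicator I2 active match; flag F3 raised match; signal on channel 3 miss; signal on channel 2 miss; signal on channel 1 match
(B) alone accounts for all the evidence.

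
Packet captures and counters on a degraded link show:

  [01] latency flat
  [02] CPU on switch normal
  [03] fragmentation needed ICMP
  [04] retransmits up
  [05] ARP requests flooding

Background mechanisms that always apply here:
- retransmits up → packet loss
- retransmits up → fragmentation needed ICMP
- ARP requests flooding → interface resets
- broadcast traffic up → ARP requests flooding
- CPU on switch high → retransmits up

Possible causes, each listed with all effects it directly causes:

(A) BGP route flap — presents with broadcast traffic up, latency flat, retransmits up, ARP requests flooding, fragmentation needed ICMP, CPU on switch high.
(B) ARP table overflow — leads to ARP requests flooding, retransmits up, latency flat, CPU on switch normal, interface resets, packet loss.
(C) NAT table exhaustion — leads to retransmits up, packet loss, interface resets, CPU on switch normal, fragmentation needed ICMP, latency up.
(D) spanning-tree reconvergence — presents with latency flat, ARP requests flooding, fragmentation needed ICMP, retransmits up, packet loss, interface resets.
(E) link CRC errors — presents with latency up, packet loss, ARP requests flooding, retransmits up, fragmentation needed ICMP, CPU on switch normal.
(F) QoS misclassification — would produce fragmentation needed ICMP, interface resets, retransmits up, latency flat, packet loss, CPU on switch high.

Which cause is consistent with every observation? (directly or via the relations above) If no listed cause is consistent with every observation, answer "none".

B

For each candidate, compare predicted effects to what was observed:
(A) BGP route flap — latency flat +; CPU on switch normal -; fragmentation needed ICMP +; retransmits up +; ARP requests flooding +
(B) ARP table overflow — latency flat +; CPU on switch normal +; fragmentation needed ICMP + (via retransmits up → fragmentation needed ICMP); retransmits up +; ARP requests flooding +
(C) NAT table exhaustion — latency flat -; CPU on switch normal +; fragmentation needed ICMP +; retransmits up +; ARP requests flooding -
(D) spanning-tree reconvergence — latency flat +; CPU on switch normal -; fragmentation needed ICMP +; retransmits up +; ARP requests flooding +
(E) link CRC errors — fails on latency flat (predicts latency up, not latency flat)
(F) QoS misclassification — fails on CPU on switch normal, ARP requests flooding (predicts CPU on switch high, not CPU on switch normal)
Only (B) is consistent with every observation.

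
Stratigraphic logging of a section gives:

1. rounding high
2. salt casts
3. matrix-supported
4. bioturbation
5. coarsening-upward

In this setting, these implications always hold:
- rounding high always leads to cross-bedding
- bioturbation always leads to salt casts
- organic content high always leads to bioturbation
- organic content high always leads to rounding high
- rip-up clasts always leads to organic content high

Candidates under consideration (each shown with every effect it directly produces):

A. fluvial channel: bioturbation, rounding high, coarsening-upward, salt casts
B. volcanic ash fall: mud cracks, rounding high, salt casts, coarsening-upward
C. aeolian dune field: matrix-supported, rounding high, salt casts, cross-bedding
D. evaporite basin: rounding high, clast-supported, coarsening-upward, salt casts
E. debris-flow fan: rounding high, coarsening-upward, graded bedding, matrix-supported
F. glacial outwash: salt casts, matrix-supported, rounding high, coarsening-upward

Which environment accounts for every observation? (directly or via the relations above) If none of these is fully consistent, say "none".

Per-candidate check:
(A) fluvial channel — rounding high match; salt casts match; matrix-supported miss; bioturbation match; coarsening-upward match
(B) volcanic ash fall — rounding high match; salt casts match; matrix-supported miss; bioturbation miss; coarsening-upward match
(C) aeolian dune field — rounding high match; salt casts match; matrix-supported match; bioturbation miss; coarsening-upward miss
(D) evaporite basin — rounding high match; salt casts match; matrix-supported miss; bioturbation miss; coarsening-upward match
(E) debris-flow fan — does not account for salt casts, bioturbation
(F) glacial outwash — rounding high match; salt casts match; matrix-supported match; bioturbation miss; coarsening-upward match
None of the listed candidates fits everything.

none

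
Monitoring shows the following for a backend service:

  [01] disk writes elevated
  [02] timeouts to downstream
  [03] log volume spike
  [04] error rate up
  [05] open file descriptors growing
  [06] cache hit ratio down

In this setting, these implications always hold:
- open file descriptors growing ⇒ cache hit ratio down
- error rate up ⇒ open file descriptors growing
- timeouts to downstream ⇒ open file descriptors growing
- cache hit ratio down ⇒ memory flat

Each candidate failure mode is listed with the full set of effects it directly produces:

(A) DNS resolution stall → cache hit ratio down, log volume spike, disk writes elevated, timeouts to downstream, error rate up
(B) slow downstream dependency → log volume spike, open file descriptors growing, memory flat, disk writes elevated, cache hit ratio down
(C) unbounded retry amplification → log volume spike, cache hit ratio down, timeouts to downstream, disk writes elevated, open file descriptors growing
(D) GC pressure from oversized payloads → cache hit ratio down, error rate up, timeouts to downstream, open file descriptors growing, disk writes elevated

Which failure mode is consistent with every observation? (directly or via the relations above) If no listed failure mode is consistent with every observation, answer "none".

A

Checking each candidate against the observations:
(A) DNS resolution stall — accounts for every observation (open file descriptors growing by timeouts to downstream → open file descriptors growing)
(B) slow downstream dependency — disk writes elevated ✓; timeouts to downstream ✗; log volume spike ✓; error rate up ✗; open file descriptors growing ✓; cache hit ratio down ✓
(C) unbounded retry amplification — disk writes elevated ✓; timeouts to downstream ✓; log volume spike ✓; error rate up ✗; open file descriptors growing ✓; cache hit ratio down ✓
(D) GC pressure from oversized payloads — disk writes elevated ✓; timeouts to downstream ✓; log volume spike ✗; error rate up ✓; open file descriptors growing ✓; cache hit ratio down ✓
(A) alone accounts for all the evidence.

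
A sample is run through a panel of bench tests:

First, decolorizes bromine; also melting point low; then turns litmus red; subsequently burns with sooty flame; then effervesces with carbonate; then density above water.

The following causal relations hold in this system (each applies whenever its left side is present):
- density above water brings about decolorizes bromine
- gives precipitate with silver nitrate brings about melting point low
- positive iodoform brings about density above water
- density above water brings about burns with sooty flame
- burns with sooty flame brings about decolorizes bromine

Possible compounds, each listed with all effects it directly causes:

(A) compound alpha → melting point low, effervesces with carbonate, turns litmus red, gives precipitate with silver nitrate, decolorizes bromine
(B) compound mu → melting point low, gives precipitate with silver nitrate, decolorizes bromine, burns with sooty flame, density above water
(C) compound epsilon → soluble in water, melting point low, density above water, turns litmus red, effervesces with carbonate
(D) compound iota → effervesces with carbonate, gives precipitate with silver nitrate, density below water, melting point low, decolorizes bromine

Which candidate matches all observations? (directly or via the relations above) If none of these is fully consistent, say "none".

Checking each candidate against the observations:
(A) compound alpha — does not account for burns with sooty flame, density above water
(B) compound mu — decolorizes bromine +; melting point low +; turns litmus red -; burns with sooty flame +; effervesces with carbonate -; density above water +
(C) compound epsilon — decolorizes bromine + (through density above water → decolorizes bromine); melting point low +; turns litmus red +; burns with sooty flame + (through density above water → burns with sooty flame); effervesces with carbonate +; density above water +
(D) compound iota — decolorizes bromine +; melting point low +; turns litmus red -; burns with sooty flame -; effervesces with carbonate +; density above water -
(C) is the only candidate with no mismatches.

C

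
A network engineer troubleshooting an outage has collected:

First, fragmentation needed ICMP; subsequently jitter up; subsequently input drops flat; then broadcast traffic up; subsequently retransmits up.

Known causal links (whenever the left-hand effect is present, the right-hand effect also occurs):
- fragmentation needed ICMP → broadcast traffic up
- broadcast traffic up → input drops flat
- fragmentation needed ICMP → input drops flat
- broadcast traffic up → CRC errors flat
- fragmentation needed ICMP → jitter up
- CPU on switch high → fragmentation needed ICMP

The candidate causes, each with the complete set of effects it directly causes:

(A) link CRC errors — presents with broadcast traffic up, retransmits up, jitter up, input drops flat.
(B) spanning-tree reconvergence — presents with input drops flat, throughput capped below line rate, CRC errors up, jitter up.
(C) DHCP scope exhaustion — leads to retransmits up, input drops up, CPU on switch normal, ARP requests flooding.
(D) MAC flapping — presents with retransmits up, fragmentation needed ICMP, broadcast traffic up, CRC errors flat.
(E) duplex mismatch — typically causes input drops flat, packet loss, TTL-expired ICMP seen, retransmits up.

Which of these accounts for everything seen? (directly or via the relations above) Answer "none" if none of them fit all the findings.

D

Checking each candidate against the observations:
(A) link CRC errors — fragmentation needed ICMP -; jitter up +; input drops flat +; broadcast traffic up +; retransmits up +
(B) spanning-tree reconvergence — does not account for fragmentation needed ICMP, broadcast traffic up, retransmits up
(C) DHCP scope exhaustion — fragmentation needed ICMP -; jitter up -; input drops flat -; broadcast traffic up -; retransmits up +
(D) MAC flapping — fragmentation needed ICMP +; jitter up + (by fragmentation needed ICMP → jitter up); input drops flat + (by broadcast traffic up → input drops flat); broadcast traffic up +; retransmits up +
(E) duplex mismatch — fragmentation needed ICMP -; jitter up -; input drops flat +; broadcast traffic up -; retransmits up +
(D) is the only candidate with no mismatches.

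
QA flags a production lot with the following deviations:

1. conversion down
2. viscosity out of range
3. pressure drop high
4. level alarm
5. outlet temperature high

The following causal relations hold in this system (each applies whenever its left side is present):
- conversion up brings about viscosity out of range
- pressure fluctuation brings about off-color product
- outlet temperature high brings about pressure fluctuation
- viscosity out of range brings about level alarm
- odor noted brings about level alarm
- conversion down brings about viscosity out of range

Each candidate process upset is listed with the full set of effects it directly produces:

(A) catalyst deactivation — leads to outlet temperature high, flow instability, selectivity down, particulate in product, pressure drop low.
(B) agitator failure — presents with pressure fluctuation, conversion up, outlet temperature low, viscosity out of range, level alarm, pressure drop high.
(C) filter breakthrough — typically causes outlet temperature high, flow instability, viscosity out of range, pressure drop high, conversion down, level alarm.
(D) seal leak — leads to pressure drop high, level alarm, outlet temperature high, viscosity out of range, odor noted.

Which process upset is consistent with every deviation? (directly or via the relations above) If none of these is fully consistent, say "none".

Per-candidate check:
(A) catalyst deactivation — fails on conversion down, viscosity out of range, pressure drop high, level alarm (predicts pressure drop low, not pressure drop high)
(B) agitator failure — conversion down miss; viscosity out of range match; pressure drop high match; level alarm match; outlet temperature high miss
(C) filter breakthrough — conversion down match; viscosity out of range match; pressure drop high match; level alarm match; outlet temperature high match
(D) seal leak — does not account for conversion down
Only (C) is consistent with every observation.

C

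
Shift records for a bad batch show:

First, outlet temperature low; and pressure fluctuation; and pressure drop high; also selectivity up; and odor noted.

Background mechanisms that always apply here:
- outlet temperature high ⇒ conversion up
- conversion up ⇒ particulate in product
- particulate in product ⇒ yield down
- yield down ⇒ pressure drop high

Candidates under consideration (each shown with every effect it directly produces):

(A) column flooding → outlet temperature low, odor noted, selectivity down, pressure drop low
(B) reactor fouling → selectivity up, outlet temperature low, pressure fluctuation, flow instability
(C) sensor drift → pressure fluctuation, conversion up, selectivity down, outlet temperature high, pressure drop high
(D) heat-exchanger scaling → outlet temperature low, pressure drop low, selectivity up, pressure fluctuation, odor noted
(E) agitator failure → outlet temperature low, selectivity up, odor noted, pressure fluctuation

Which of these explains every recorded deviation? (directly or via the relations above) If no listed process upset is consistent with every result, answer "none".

none

Testing each hypothesis:
(A) column flooding — outlet temperature low yes; pressure fluctuation NO; pressure drop high NO; selectivity up NO; odor noted yes
(B) reactor fouling — outlet temperature low yes; pressure fluctuation yes; pressure drop high NO; selectivity up yes; odor noted NO
(C) sensor drift — outlet temperature low NO; pressure fluctuation yes; pressure drop high yes; selectivity up NO; odor noted NO
(D) heat-exchanger scaling — outlet temperature low yes; pressure fluctuation yes; pressure drop high NO; selectivity up yes; odor noted yes
(E) agitator failure — outlet temperature low yes; pressure fluctuation yes; pressure drop high NO; selectivity up yes; odor noted yes
No candidate is consistent with all observations.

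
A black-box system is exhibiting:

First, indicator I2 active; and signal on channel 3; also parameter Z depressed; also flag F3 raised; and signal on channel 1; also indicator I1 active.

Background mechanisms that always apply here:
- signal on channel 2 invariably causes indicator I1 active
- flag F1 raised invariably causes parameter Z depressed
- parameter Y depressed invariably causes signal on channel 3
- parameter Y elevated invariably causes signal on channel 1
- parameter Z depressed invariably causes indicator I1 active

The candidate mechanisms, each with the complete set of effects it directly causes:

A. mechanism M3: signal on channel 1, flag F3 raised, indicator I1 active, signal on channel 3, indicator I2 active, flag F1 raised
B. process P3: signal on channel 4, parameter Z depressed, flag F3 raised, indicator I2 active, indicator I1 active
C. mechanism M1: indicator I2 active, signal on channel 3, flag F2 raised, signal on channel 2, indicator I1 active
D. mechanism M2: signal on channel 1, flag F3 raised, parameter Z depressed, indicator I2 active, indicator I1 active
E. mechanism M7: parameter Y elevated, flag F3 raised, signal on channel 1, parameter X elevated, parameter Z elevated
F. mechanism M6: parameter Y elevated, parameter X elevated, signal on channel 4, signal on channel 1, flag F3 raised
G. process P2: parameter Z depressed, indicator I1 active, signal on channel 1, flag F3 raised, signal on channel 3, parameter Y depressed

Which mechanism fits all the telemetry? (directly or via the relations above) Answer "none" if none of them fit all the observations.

Per-candidate check:
(A) mechanism M3 — indicator I2 active match; signal on channel 3 match; parameter Z depressed match (via flag F1 raised → parameter Z depressed); flag F3 raised match; signal on channel 1 match; indicator I1 active match
(B) process P3 — does not account for signal on channel 3, signal on channel 1
(C) mechanism M1 — does not account for parameter Z depressed, flag F3 raised, signal on channel 1
(D) mechanism M2 — does not account for signal on channel 3
(E) mechanism M7 — indicator I2 active miss; signal on channel 3 miss; parameter Z depressed miss; flag F3 raised match; signal on channel 1 match; indicator I1 active miss
(F) mechanism M6 — indicator I2 active miss; signal on channel 3 miss; parameter Z depressed miss; flag F3 raised match; signal on channel 1 match; indicator I1 active miss
(G) process P2 — indicator I2 active miss; signal on channel 3 match; parameter Z depressed match; flag F3 raised match; signal on channel 1 match; indicator I1 active match
(A) alone accounts for all the evidence.

A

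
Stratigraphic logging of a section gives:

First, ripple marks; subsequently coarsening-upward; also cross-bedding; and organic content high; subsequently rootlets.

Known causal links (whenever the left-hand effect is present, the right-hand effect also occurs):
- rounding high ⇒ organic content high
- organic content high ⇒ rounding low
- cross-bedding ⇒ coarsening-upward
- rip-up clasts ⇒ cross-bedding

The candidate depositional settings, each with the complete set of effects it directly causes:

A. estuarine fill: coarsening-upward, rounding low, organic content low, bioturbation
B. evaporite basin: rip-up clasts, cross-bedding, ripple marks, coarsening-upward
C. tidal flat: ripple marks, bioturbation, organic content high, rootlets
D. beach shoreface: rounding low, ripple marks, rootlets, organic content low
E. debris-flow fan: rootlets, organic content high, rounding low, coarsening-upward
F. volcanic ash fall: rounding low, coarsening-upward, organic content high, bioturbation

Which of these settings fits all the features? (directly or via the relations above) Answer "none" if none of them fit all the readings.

none

Checking each candidate against the observations:
(A) estuarine fill — fails on ripple marks, cross-bedding, organic content high, rootlets (predicts organic content low, not organic content high)
(B) evaporite basin — does not account for organic content high, rootlets
(C) tidal flat — ripple marks yes; coarsening-upward NO; cross-bedding NO; organic content high yes; rootlets yes
(D) beach shoreface — ripple marks yes; coarsening-upward NO; cross-bedding NO; organic content high NO; rootlets yes
(E) debris-flow fan — ripple marks NO; coarsening-upward yes; cross-bedding NO; organic content high yes; rootlets yes
(F) volcanic ash fall — ripple marks NO; coarsening-upward yes; cross-bedding NO; organic content high yes; rootlets NO
Every candidate fails on at least one observation.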